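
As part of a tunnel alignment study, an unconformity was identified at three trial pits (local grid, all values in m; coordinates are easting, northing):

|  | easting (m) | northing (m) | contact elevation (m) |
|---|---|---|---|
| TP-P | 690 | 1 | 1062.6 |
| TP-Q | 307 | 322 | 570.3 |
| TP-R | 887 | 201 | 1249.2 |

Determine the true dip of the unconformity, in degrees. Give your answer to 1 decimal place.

Let the plane be z = a·easting + b·northing + c.
TP-Q−TP-P: −383a + 321b = −492.3;  TP-R−TP-P: 197a + 200b = 186.6.
Solving gives a = 1.13245, b = −0.18246.
Gradient magnitude |∇z| = √(a² + b²) = √(1.28245 + 0.03329) = 1.14706.
True dip = arctan(1.14706) = 48.9°, dipping toward W (azimuth ≈ 279°).

48.9°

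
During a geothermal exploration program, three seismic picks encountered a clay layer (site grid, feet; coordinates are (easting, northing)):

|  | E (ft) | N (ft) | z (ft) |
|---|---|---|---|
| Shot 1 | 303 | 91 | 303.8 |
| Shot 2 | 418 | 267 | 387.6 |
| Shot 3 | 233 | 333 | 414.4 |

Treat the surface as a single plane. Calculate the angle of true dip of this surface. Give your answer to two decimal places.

Let the plane be z = a·E + b·N + c.
Shot 2−Shot 1: 115a + 176b = 83.8;  Shot 3−Shot 1: −70a + 242b = 110.6.
Solving gives a = 0.02027, b = 0.46289.
Gradient magnitude |∇z| = √(a² + b²) = √(0.00041 + 0.21427) = 0.46333.
True dip = arctan(0.46333) = 24.86°, dipping toward S (azimuth ≈ 183°).

24.86°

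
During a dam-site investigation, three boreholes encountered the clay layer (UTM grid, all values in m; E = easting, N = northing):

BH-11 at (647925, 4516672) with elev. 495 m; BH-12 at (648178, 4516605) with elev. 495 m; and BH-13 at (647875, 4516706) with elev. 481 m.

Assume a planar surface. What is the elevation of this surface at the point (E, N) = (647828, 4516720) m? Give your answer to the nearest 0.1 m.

Let the plane be z = a·E + b·N + c.
BH-12−BH-11: 253a − 67b = 0;  BH-13−BH-11: −50a + 34b = −14.
Solving gives a = −0.178598629, b = −0.674409749.
Then c = 495 − a·647925 − b·4516672 = 3162301.15.
At (647828, 4516720): z = −115701.2 − 3046120.0 + 3162301.15 = 480.0 m.

480.0 m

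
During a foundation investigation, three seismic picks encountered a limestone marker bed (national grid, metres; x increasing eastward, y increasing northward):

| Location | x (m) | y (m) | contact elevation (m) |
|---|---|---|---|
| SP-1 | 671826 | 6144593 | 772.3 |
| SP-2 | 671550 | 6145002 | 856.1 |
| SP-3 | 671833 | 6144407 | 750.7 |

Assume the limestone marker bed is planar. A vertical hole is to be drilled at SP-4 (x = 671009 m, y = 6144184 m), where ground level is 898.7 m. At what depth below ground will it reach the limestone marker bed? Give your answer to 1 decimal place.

Let the plane be z = a·x + b·y + c.
SP-2−SP-1: −276a + 409b = 83.8;  SP-3−SP-1: 7a − 186b = −21.6.
Solving gives a = −0.139302292, b = 0.110886473.
Then c = 772.3 − a·671826 − b·6144593 = −586993.04.
At (671009, 6144184): z_contact = −93473.09 + 681306.89 − 586993.04 = 840.76 m.
Depth below ground = 898.7 − 840.76 = 57.9 m.

57.9 m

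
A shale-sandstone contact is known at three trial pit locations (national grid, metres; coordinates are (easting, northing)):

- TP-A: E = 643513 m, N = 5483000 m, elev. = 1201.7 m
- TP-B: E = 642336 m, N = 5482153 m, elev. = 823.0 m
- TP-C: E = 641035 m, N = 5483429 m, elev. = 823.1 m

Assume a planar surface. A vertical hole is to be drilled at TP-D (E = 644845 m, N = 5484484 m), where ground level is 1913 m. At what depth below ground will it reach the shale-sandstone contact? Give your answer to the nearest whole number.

183 m

Let the plane be z = a·E + b·N + c.
TP-B−TP-A: −1177a − 847b = −378.7;  TP-C−TP-A: −2478a + 429b = −378.6.
Solving gives a = 0.18555061, b = 0.18926438.
Then c = 1201.7 − a·643513 − b·5483000 = −1155939.12.
At (644845, 5484484): z_contact = 119651.4 + 1038017.5 − 1155939.12 = 1729.7 m.
Depth below ground = 1913 − 1729.7 = 183 m.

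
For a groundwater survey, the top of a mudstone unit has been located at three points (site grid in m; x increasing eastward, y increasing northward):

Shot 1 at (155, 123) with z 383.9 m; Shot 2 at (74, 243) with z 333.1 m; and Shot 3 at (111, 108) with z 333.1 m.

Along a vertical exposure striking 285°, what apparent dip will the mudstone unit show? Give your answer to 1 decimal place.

43.4°

Two edge vectors: Shot 1→Shot 2 = (-81, 120, -50.8), Shot 1→Shot 3 = (-44, -15, -50.8).
Normal n = (Shot 1→Shot 2) × (Shot 1→Shot 3) = (-6858, -1879.6, 6495).
So ∂z/∂x = −n_x/n_z = 1.05589 and ∂z/∂y = −n_y/n_z = 0.28939.
Unit vector along 285° is (sin 285°, cos 285°) = (-0.9659, 0.2588).
Slope in that direction = a·(-0.9659) + b·(0.2588) = −0.94501.
Apparent dip = arctan|0.94501| = 43.4° (true dip is 47.6°, so apparent ≤ true as expected).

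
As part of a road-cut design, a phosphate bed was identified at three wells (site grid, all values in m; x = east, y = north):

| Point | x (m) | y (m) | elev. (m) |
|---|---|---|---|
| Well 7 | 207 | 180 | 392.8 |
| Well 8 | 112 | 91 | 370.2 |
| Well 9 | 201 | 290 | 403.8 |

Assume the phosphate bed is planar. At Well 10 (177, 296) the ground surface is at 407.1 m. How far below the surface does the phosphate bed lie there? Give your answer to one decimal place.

Let the plane be z = a·x + b·y + c.
Well 8−Well 7: −95a − 89b = −22.6;  Well 9−Well 7: −6a + 110b = 11.
Solving gives a = 0.13720, b = 0.10748.
Then c = 392.8 − a·207 − b·180 = 345.05.
At (177, 296): z_contact = 24.28 + 31.82 + 345.05 = 401.15 m.
Depth below ground = 407.1 − 401.15 = 5.9 m.

5.9 m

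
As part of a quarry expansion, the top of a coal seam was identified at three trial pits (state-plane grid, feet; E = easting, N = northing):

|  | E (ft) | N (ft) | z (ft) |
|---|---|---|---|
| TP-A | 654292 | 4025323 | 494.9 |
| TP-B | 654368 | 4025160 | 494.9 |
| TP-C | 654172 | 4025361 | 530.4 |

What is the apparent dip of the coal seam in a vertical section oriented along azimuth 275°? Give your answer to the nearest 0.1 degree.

Two edge vectors: TP-A→TP-B = (76, -163, 0), TP-A→TP-C = (-120, 38, 35.5).
Normal n = (TP-A→TP-B) × (TP-A→TP-C) = (-5786.5, -2698, -16672).
So ∂z/∂E = −n_x/n_z = −0.34708 and ∂z/∂N = −n_y/n_z = −0.16183.
Unit vector along 275° is (sin 275°, cos 275°) = (-0.9962, 0.0872).
Slope in that direction = a·(-0.9962) + b·(0.0872) = 0.33165.
Apparent dip = arctan|0.33165| = 18.3° (true dip is 21.0°, so apparent ≤ true as expected).

18.3°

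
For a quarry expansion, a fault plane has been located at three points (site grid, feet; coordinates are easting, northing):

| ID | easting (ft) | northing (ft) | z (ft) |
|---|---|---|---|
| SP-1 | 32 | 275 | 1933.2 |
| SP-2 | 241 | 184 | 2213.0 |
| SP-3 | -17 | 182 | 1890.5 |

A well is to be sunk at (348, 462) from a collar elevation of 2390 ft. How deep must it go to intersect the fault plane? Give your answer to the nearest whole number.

99 ft

Let the plane be z = a·easting + b·northing + c.
SP-2−SP-1: 209a − 91b = 279.8;  SP-3−SP-1: −49a − 93b = −42.7.
Solving gives a = 1.25155, b = −0.20028.
Then c = 1933.2 − a·32 − b·275 = 1948.23.
At (348, 462): z_contact = 435.5 − 92.5 + 1948.23 = 2291.2 ft.
Depth below ground = 2390 − 2291.2 = 99 ft.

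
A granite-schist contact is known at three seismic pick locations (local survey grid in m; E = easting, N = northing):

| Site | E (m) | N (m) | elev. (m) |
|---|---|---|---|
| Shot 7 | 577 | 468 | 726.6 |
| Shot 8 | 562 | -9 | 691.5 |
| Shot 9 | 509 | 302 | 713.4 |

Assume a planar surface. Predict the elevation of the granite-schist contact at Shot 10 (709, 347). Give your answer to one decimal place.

Two edge vectors: Shot 7→Shot 8 = (-15, -477, -35.1), Shot 7→Shot 9 = (-68, -166, -13.2).
Normal n = (Shot 7→Shot 8) × (Shot 7→Shot 9) = (469.8, 2188.8, -29946).
So ∂z/∂E = −n_x/n_z = 0.01569 and ∂z/∂N = −n_y/n_z = 0.07309.
Intercept c from Shot 7: 726.6 − 9.05 − 34.21 = 683.34.
At (709, 347): z = 11.1 + 25.4 + 683.34 = 719.8 m.

719.8 m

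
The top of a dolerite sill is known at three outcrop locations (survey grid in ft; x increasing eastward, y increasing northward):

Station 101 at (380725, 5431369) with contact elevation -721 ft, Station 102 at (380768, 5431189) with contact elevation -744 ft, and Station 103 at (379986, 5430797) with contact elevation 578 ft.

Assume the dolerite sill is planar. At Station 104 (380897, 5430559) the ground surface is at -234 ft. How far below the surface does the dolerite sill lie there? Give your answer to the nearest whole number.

Let the plane be z = a·x + b·y + c.
Station 102−Station 101: 43a − 180b = −23;  Station 103−Station 101: −739a − 572b = 1299.
Solving gives a = −1.56694752, b = −0.24654857.
Then c = -721 − a·380725 − b·5431369 = 1934951.37.
At (380897, 5430559): z_contact = −596845.6 − 1338896.6 + 1934951.37 = -790.8 ft.
Depth below ground = -234 − (-790.8) = 557 ft.

557 ft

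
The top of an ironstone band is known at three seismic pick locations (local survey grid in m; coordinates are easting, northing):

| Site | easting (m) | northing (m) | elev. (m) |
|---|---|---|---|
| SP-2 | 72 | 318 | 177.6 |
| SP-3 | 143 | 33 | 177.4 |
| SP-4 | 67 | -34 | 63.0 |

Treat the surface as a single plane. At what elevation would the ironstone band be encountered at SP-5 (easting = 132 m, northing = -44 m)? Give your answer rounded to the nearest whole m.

140 m

Two edge vectors: SP-2→SP-3 = (71, -285, -0.2), SP-2→SP-4 = (-5, -352, -114.6).
Normal n = (SP-2→SP-3) × (SP-2→SP-4) = (32590.6, 8137.6, -26417).
So ∂z/∂easting = −n_x/n_z = 1.23370 and ∂z/∂northing = −n_y/n_z = 0.30804.
Intercept c from SP-2: 177.6 − 88.83 − 97.96 = −9.18.
At (132, -44): z = 162.8 − 13.6 − 9.18 = 140.1 m.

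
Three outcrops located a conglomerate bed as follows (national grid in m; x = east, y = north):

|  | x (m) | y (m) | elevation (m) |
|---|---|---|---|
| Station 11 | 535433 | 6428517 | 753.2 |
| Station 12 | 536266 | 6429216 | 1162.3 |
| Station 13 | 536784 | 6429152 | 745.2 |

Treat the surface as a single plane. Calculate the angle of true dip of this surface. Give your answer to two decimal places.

Let the plane be z = a·x + b·y + c.
Station 12−Station 11: 833a + 699b = 409.1;  Station 13−Station 11: 1351a + 635b = −8.
Solving gives a = −0.63884, b = 1.34657.
Gradient magnitude |∇z| = √(a² + b²) = √(0.40812 + 1.81326) = 1.49043.
True dip = arctan(1.49043) = 56.14°, dipping toward SSE (azimuth ≈ 155°).

56.14°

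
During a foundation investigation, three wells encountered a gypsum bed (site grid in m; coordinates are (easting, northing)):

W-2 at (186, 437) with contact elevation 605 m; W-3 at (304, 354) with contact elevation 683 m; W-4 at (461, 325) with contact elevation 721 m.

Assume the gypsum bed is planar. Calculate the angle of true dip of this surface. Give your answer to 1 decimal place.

39.1°

Let the plane be z = a·E + b·N + c.
W-3−W-2: 118a − 83b = 78;  W-4−W-2: 275a − 112b = 116.
Solving gives a = 0.09283, b = −0.80778.
Gradient magnitude |∇z| = √(a² + b²) = √(0.00862 + 0.65252) = 0.81310.
True dip = arctan(0.81310) = 39.1°, dipping toward N (azimuth ≈ 353°).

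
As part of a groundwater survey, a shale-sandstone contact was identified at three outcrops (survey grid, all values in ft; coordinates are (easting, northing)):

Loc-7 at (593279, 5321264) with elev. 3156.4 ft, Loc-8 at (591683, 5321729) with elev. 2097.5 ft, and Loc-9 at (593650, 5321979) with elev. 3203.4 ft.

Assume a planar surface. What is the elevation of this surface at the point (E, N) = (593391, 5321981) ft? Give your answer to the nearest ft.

3049 ft

Let the plane be z = a·E + b·N + c.
Loc-8−Loc-7: −1596a + 465b = −1058.9;  Loc-9−Loc-7: 371a + 715b = 47.
Solving gives a = 0.59297799, b = −0.24195082.
Then c = 3156.4 − a·593279 − b·5321264 = 938839.18.
At (593391, 5321981): z = 351867.8 − 1287657.6 + 938839.18 = 3049.3 ft.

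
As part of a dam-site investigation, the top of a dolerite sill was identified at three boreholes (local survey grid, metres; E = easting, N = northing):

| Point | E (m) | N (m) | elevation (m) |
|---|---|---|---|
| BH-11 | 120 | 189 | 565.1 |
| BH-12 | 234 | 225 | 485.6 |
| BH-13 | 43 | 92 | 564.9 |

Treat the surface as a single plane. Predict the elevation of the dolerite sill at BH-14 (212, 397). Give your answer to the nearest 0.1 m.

633.6 m

Two edge vectors: BH-11→BH-12 = (114, 36, -79.5), BH-11→BH-13 = (-77, -97, -0.2).
Normal n = (BH-11→BH-12) × (BH-11→BH-13) = (-7718.7, 6144.3, -8286).
So ∂z/∂E = −n_x/n_z = −0.93154 and ∂z/∂N = −n_y/n_z = 0.74153.
Intercept c from BH-11: 565.1 + 111.78 − 140.15 = 536.74.
At (212, 397): z = −197.5 + 294.4 + 536.74 = 633.6 m.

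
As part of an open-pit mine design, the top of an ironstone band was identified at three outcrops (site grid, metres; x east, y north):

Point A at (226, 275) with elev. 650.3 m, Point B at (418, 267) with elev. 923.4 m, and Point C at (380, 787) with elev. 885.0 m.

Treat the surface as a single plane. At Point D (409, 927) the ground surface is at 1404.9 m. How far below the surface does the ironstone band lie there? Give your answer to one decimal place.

474.4 m

Let the plane be z = a·x + b·y + c.
Point B−Point A: 192a − 8b = 273.1;  Point C−Point A: 154a + 512b = 234.7.
Solving gives a = 1.42365, b = 0.03019.
Then c = 650.3 − a·226 − b·275 = 320.25.
At (409, 927): z_contact = 582.27 + 27.99 + 320.25 = 930.51 m.
Depth below ground = 1404.9 − 930.51 = 474.4 m.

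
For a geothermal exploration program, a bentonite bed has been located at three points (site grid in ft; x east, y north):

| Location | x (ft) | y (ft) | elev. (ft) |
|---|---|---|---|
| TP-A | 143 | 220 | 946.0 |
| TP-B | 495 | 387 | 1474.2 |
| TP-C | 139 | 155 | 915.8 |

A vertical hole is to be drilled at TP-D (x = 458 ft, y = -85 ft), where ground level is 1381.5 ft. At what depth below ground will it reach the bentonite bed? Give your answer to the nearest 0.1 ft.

137.1 ft

Let the plane be z = a·x + b·y + c.
TP-B−TP-A: 352a + 167b = 528.2;  TP-C−TP-A: −4a − 65b = −30.2.
Solving gives a = 1.31864, b = 0.38347.
Then c = 946 − a·143 − b·220 = 673.07.
At (458, -85): z_contact = 603.94 − 32.59 + 673.07 = 1244.41 ft.
Depth below ground = 1381.5 − 1244.41 = 137.1 ft.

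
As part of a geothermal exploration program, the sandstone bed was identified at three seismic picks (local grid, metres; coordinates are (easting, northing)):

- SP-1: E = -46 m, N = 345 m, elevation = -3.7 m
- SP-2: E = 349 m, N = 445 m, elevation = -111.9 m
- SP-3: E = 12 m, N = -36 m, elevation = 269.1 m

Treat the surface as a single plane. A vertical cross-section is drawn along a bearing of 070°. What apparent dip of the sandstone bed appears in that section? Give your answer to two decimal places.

Let the plane be z = a·E + b·N + c.
SP-2−SP-1: 395a + 100b = −108.2;  SP-3−SP-1: 58a − 381b = 272.8.
Solving gives a = −0.08922, b = −0.72959.
Unit vector along 070° is (sin 70°, cos 70°) = (0.9397, 0.3420).
Slope in that direction = a·(0.9397) + b·(0.3420) = −0.33337.
Apparent dip = arctan|0.33337| = 18.44° (true dip is 36.3°, so apparent ≤ true as expected).

18.44°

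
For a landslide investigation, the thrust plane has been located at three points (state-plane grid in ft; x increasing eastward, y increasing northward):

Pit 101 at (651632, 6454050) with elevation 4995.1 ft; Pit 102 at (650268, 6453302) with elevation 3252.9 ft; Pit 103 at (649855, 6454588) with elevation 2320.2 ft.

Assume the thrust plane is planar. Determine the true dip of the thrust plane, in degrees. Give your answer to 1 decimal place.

55.4°

Two edge vectors: Pit 101→Pit 102 = (-1364, -748, -1742.2), Pit 101→Pit 103 = (-1777, 538, -2674.9).
Normal n = (Pit 101→Pit 102) × (Pit 101→Pit 103) = (2938128.8, -552674.2, -2063028).
So ∂z/∂x = −n_x/n_z = 1.42418 and ∂z/∂y = −n_y/n_z = −0.26789.
Gradient magnitude |∇z| = √(a² + b²) = √(2.02830 + 0.07177) = 1.44916.
True dip = arctan(1.44916) = 55.4°, dipping toward W (azimuth ≈ 281°).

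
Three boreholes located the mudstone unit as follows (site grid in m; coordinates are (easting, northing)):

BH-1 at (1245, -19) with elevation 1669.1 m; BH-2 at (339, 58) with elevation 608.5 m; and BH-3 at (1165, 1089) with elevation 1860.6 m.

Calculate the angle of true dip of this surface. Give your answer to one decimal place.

50.7°

Let the plane be z = a·E + b·N + c.
BH-2−BH-1: −906a + 77b = −1060.6;  BH-3−BH-1: −80a + 1108b = 191.5.
Solving gives a = 1.19265, b = 0.25895.
Gradient magnitude |∇z| = √(a² + b²) = √(1.42241 + 0.06705) = 1.22043.
True dip = arctan(1.22043) = 50.7°, dipping toward WSW (azimuth ≈ 258°).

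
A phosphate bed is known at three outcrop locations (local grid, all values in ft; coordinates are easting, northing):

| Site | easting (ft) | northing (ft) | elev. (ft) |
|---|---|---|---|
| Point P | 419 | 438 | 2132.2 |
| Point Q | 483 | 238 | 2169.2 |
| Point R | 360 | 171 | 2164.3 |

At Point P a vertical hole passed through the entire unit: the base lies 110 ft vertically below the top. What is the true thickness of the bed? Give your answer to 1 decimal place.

Two edge vectors: Point P→Point Q = (64, -200, 37), Point P→Point R = (-59, -267, 32.1).
Normal n = (Point P→Point Q) × (Point P→Point R) = (3459, -4237.4, -28888).
So ∂z/∂easting = −n_x/n_z = 0.11974 and ∂z/∂northing = −n_y/n_z = −0.14668.
|∇z| = √(a²+b²) = 0.18935, so dip δ = arctan(0.18935) = 10.72°.
True thickness = vertical thickness × cos δ = 110 × cos 10.72° = 108.1 ft.

108.1 ft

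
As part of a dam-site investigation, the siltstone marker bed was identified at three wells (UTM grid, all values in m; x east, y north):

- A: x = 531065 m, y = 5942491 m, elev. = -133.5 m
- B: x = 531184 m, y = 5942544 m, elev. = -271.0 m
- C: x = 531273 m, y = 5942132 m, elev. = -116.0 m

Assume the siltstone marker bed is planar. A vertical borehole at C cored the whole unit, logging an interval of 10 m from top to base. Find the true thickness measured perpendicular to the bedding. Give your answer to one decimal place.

Two edge vectors: A→B = (119, 53, -137.5), A→C = (208, -359, 17.5).
Normal n = (A→B) × (A→C) = (-48435, -30682.5, -53745).
So ∂z/∂x = −n_x/n_z = −0.90120 and ∂z/∂y = −n_y/n_z = −0.57089.
|∇z| = √(a²+b²) = 1.06681, so dip δ = arctan(1.06681) = 46.85°.
True thickness = vertical thickness × cos δ = 10 × cos 46.85° = 6.8 m.

6.8 m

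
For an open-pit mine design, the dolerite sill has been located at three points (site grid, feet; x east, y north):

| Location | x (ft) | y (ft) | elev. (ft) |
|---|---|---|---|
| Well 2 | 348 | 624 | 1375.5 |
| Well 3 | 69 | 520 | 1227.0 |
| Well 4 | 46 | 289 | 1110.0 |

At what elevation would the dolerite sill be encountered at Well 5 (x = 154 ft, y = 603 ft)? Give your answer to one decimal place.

Two edge vectors: Well 2→Well 3 = (-279, -104, -148.5), Well 2→Well 4 = (-302, -335, -265.5).
Normal n = (Well 2→Well 3) × (Well 2→Well 4) = (-22135.5, -29227.5, 62057).
So ∂z/∂x = −n_x/n_z = 0.35670 and ∂z/∂y = −n_y/n_z = 0.47098.
Intercept c from Well 2: 1375.5 − 124.13 − 293.89 = 957.48.
At (154, 603): z = 54.9 + 284.0 + 957.48 = 1296.4 ft.

1296.4 ft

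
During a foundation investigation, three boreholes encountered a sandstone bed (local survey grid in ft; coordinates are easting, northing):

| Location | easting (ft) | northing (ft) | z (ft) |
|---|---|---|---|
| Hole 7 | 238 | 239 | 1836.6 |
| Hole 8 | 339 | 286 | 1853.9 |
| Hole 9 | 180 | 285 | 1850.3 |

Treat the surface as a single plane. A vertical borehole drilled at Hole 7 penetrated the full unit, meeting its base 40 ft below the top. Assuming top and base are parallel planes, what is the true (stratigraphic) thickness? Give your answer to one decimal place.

Two edge vectors: Hole 7→Hole 8 = (101, 47, 17.3), Hole 7→Hole 9 = (-58, 46, 13.7).
Normal n = (Hole 7→Hole 8) × (Hole 7→Hole 9) = (-151.9, -2387.1, 7372).
So ∂z/∂easting = −n_x/n_z = 0.02060 and ∂z/∂northing = −n_y/n_z = 0.32381.
|∇z| = √(a²+b²) = 0.32446, so dip δ = arctan(0.32446) = 17.98°.
True thickness = vertical thickness × cos δ = 40 × cos 17.98° = 38.0 ft.

38.0 ft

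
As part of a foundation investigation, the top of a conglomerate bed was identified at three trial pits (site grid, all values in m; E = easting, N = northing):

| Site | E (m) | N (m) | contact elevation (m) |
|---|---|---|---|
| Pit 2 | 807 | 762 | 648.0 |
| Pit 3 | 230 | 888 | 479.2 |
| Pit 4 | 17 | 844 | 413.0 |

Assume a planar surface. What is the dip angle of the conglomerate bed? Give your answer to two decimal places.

16.96°

Two edge vectors: Pit 2→Pit 3 = (-577, 126, -168.8), Pit 2→Pit 4 = (-790, 82, -235).
Normal n = (Pit 2→Pit 3) × (Pit 2→Pit 4) = (-15768.4, -2243, 52226).
So ∂z/∂E = −n_x/n_z = 0.30193 and ∂z/∂N = −n_y/n_z = 0.04295.
Gradient magnitude |∇z| = √(a² + b²) = √(0.09116 + 0.00184) = 0.30497.
True dip = arctan(0.30497) = 16.96°, dipping toward W (azimuth ≈ 262°).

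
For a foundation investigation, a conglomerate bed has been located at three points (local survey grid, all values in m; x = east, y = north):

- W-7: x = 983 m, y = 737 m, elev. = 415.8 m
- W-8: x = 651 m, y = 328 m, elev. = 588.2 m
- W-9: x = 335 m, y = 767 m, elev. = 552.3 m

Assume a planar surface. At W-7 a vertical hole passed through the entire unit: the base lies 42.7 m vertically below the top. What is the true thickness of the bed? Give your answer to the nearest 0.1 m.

40.6 m

Let the plane be z = a·x + b·y + c.
W-8−W-7: −332a − 409b = 172.4;  W-9−W-7: −648a + 30b = 136.5.
Solving gives a = −0.22183, b = −0.24145.
|∇z| = √(a²+b²) = 0.32788, so dip δ = arctan(0.32788) = 18.15°.
True thickness = vertical thickness × cos δ = 42.7 × cos 18.15° = 40.6 m.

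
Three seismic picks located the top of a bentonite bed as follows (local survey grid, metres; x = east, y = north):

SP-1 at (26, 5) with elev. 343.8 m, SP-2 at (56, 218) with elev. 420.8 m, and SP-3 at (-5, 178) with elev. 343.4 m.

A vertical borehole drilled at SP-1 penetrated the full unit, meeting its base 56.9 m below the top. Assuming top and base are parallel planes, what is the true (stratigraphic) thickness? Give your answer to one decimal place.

Let the plane be z = a·x + b·y + c.
SP-2−SP-1: 30a + 213b = 77;  SP-3−SP-1: −31a + 173b = −0.4.
Solving gives a = 1.13679, b = 0.20139.
|∇z| = √(a²+b²) = 1.15449, so dip δ = arctan(1.15449) = 49.10°.
True thickness = vertical thickness × cos δ = 56.9 × cos 49.10° = 37.3 m.

37.3 m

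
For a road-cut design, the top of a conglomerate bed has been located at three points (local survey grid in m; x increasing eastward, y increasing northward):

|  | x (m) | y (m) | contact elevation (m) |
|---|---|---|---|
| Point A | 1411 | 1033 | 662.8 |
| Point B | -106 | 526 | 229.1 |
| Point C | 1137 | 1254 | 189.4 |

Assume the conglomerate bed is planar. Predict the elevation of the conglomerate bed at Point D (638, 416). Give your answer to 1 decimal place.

895.1 m

Let the plane be z = a·x + b·y + c.
Point B−Point A: −1517a − 507b = −433.7;  Point C−Point A: −274a + 221b = −473.4.
Solving gives a = 0.708307, b = −1.263909.
Then c = 662.8 − a·1411 − b·1033 = 969.00.
At (638, 416): z = 451.9 − 525.8 + 969.00 = 895.1 m.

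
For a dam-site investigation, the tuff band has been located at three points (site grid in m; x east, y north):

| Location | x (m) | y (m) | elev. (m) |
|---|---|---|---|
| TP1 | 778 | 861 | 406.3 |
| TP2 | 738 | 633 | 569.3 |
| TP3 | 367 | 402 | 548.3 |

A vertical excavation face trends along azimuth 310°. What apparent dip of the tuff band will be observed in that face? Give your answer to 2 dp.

Two edge vectors: TP1→TP2 = (-40, -228, 163), TP1→TP3 = (-411, -459, 142).
Normal n = (TP1→TP2) × (TP1→TP3) = (42441, -61313, -75348).
So ∂z/∂x = −n_x/n_z = 0.56327 and ∂z/∂y = −n_y/n_z = −0.81373.
Unit vector along 310° is (sin 310°, cos 310°) = (-0.7660, 0.6428).
Slope in that direction = a·(-0.7660) + b·(0.6428) = −0.95454.
Apparent dip = arctan|0.95454| = 43.67° (true dip is 44.7°, so apparent ≤ true as expected).

43.67°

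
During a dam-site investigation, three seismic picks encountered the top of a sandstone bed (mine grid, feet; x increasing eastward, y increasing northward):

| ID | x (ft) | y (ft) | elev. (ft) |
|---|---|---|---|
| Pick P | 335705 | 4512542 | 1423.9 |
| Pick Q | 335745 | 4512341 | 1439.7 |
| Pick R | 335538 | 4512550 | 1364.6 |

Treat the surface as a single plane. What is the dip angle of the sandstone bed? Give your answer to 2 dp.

Two edge vectors: Pick P→Pick Q = (40, -201, 15.8), Pick P→Pick R = (-167, 8, -59.3).
Normal n = (Pick P→Pick Q) × (Pick P→Pick R) = (11792.9, -266.6, -33247).
So ∂z/∂x = −n_x/n_z = 0.35471 and ∂z/∂y = −n_y/n_z = −0.00802.
Gradient magnitude |∇z| = √(a² + b²) = √(0.12582 + 0.00006) = 0.35480.
True dip = arctan(0.35480) = 19.53°, dipping toward W (azimuth ≈ 271°).

19.53°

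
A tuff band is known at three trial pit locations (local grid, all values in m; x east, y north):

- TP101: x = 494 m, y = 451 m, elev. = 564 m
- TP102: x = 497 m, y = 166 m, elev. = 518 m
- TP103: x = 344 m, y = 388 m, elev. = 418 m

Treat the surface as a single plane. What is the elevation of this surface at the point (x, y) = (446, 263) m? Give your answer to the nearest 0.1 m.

488.6 m

Two edge vectors: TP101→TP102 = (3, -285, -46), TP101→TP103 = (-150, -63, -146).
Normal n = (TP101→TP102) × (TP101→TP103) = (38712, 7338, -42939).
So ∂z/∂x = −n_x/n_z = 0.90156 and ∂z/∂y = −n_y/n_z = 0.17089.
Intercept c from TP101: 564 − 445.37 − 77.07 = 41.56.
At (446, 263): z = 402.1 + 44.9 + 41.56 = 488.6 m.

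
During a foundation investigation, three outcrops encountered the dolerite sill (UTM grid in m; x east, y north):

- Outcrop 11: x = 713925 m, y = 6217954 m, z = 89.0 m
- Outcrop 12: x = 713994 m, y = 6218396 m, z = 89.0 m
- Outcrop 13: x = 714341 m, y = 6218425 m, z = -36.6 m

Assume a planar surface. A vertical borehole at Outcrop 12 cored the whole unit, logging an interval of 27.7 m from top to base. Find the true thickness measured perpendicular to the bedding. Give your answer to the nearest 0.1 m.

26.0 m

Let the plane be z = a·x + b·y + c.
Outcrop 12−Outcrop 11: 69a + 442b = 0;  Outcrop 13−Outcrop 11: 416a + 471b = −125.6.
Solving gives a = −0.36674, b = 0.05725.
|∇z| = √(a²+b²) = 0.37119, so dip δ = arctan(0.37119) = 20.36°.
True thickness = vertical thickness × cos δ = 27.7 × cos 20.36° = 26.0 m.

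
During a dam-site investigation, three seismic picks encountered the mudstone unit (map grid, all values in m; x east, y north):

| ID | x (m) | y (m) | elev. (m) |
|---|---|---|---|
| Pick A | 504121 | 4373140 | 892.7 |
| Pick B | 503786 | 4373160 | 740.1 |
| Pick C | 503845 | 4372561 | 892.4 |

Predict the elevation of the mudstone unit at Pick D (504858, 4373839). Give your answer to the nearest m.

Two edge vectors: Pick A→Pick B = (-335, 20, -152.6), Pick A→Pick C = (-276, -579, -0.3).
Normal n = (Pick A→Pick B) × (Pick A→Pick C) = (-88361.4, 42017.1, 199485).
So ∂z/∂x = −n_x/n_z = 0.44294759 and ∂z/∂y = −n_y/n_z = −0.21062787.
Intercept c from Pick A: 892.7 − 223299.18 + 921105.15 = 698698.67.
At (504858, 4373839): z = 223625.6 − 921252.4 + 698698.67 = 1071.9 m.

1072 m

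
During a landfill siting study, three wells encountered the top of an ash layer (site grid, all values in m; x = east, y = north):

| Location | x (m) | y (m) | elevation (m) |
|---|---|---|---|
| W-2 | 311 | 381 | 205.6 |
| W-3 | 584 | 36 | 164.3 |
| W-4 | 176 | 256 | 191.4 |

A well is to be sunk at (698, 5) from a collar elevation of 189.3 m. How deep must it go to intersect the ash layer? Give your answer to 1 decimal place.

Let the plane be z = a·x + b·y + c.
W-3−W-2: 273a − 345b = −41.3;  W-4−W-2: −135a − 125b = −14.2.
Solving gives a = −0.00327, b = 0.11713.
Then c = 205.6 − a·311 − b·381 = 161.99.
At (698, 5): z_contact = −2.28 + 0.59 + 161.99 = 160.30 m.
Depth below ground = 189.3 − 160.30 = 29.0 m.

29.0 m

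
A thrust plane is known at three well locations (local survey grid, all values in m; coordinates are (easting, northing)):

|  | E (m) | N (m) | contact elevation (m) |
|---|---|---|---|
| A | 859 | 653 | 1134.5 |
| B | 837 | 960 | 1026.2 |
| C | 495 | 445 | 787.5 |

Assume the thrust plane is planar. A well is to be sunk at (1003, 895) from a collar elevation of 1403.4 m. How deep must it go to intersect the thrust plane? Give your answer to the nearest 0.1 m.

175.3 m

Let the plane be z = a·E + b·N + c.
B−A: −22a + 307b = −108.3;  C−A: −364a − 208b = −347.
Solving gives a = 1.109448, b = −0.273264.
Then c = 1134.5 − a·859 − b·653 = 359.93.
At (1003, 895): z_contact = 1112.78 − 244.57 + 359.93 = 1228.13 m.
Depth below ground = 1403.4 − 1228.13 = 175.3 m.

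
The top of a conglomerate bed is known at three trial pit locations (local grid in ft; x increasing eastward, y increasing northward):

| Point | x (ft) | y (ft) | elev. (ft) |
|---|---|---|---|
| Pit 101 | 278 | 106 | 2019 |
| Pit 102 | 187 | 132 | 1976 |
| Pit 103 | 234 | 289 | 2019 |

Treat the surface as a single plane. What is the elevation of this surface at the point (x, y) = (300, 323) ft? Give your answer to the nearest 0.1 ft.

Let the plane be z = a·x + b·y + c.
Pit 102−Pit 101: −91a + 26b = −43;  Pit 103−Pit 101: −44a + 183b = 0.
Solving gives a = 0.50738, b = 0.12199.
Then c = 2019 − a·278 − b·106 = 1865.02.
At (300, 323): z = 152.2 + 39.4 + 1865.02 = 2056.6 ft.

2056.6 ft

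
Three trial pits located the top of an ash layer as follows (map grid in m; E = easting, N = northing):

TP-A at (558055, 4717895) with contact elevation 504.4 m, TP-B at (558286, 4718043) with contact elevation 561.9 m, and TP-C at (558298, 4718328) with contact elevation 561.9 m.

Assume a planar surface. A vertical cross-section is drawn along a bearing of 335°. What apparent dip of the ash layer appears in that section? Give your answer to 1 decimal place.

Two edge vectors: TP-A→TP-B = (231, 148, 57.5), TP-A→TP-C = (243, 433, 57.5).
Normal n = (TP-A→TP-B) × (TP-A→TP-C) = (-16387.5, 690, 64059).
So ∂z/∂E = −n_x/n_z = 0.25582 and ∂z/∂N = −n_y/n_z = −0.01077.
Unit vector along 335° is (sin 335°, cos 335°) = (-0.4226, 0.9063).
Slope in that direction = a·(-0.4226) + b·(0.9063) = −0.11788.
Apparent dip = arctan|0.11788| = 6.7° (true dip is 14.4°, so apparent ≤ true as expected).

6.7°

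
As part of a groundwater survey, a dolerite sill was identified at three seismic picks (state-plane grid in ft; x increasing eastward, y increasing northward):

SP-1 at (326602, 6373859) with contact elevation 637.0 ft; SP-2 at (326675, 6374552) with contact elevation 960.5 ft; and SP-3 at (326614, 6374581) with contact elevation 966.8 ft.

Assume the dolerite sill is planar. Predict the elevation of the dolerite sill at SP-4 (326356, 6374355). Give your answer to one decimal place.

834.8 ft

Two edge vectors: SP-1→SP-2 = (73, 693, 323.5), SP-1→SP-3 = (12, 722, 329.8).
Normal n = (SP-1→SP-2) × (SP-1→SP-3) = (-5015.6, -20193.4, 44390).
So ∂z/∂x = −n_x/n_z = 0.112989412 and ∂z/∂y = −n_y/n_z = 0.454908763.
Intercept c from SP-1: 637 − 36902.57 − 2899524.31 = −2935789.88.
At (326356, 6374355): z = 36874.8 + 2899749.9 − 2935789.88 = 834.8 ft.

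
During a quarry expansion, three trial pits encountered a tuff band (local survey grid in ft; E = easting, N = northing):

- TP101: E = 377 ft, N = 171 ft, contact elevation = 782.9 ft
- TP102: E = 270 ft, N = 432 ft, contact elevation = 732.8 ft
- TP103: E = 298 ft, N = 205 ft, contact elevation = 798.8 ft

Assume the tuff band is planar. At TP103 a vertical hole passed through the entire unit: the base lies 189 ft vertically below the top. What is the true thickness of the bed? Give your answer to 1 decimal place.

Let the plane be z = a·E + b·N + c.
TP102−TP101: −107a + 261b = −50.1;  TP103−TP101: −79a + 34b = 15.9.
Solving gives a = −0.34470, b = −0.33327.
|∇z| = √(a²+b²) = 0.47946, so dip δ = arctan(0.47946) = 25.62°.
True thickness = vertical thickness × cos δ = 189 × cos 25.62° = 170.4 ft.

170.4 ft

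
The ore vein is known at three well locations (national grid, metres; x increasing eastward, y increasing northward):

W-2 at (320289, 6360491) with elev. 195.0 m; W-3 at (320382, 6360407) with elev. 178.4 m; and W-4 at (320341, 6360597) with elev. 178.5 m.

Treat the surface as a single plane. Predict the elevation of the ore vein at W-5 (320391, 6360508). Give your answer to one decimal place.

Let the plane be z = a·x + b·y + c.
W-3−W-2: 93a − 84b = −16.6;  W-4−W-2: 52a + 106b = −16.5.
Solving gives a = −0.221116266, b = −0.047188247.
Then c = 195 − a·320289 − b·6360491 = 371156.53.
At (320391, 6360508): z = −70843.7 − 300141.2 + 371156.53 = 171.6 m.

171.6 m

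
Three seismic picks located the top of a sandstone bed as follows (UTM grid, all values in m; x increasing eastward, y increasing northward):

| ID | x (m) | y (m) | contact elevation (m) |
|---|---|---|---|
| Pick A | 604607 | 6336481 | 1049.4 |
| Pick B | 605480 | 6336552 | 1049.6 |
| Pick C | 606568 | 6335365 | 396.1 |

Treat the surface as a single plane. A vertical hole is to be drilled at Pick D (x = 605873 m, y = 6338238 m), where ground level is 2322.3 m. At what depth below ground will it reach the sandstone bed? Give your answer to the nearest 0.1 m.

424.8 m

Let the plane be z = a·x + b·y + c.
Pick B−Pick A: 873a + 71b = 0.2;  Pick C−Pick A: 1961a − 1116b = −653.3.
Solving gives a = −0.041455897, b = 0.512549270.
Then c = 1049.4 − a·604607 − b·6336481 = −3221644.79.
At (605873, 6338238): z_contact = −25117.01 + 3248659.26 − 3221644.79 = 1897.47 m.
Depth below ground = 2322.3 − 1897.47 = 424.8 m.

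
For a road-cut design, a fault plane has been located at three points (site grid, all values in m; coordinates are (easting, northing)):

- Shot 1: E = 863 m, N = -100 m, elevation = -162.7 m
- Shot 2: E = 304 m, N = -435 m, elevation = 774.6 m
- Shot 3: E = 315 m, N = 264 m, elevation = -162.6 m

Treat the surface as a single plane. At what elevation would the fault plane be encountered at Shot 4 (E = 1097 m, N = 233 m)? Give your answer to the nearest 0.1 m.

-810.8 m

Let the plane be z = a·E + b·N + c.
Shot 2−Shot 1: −559a − 335b = 937.3;  Shot 3−Shot 1: −548a + 364b = 0.1.
Solving gives a = −0.881554, b = −1.326900.
Then c = -162.7 − a·863 − b·-100 = 465.39.
At (1097, 233): z = −967.1 − 309.2 + 465.39 = -810.8 m.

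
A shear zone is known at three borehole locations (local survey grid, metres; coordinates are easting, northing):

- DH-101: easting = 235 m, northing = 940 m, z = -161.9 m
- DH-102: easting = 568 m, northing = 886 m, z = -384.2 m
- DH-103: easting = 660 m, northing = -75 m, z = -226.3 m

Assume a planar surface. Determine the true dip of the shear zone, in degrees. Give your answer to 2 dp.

36.59°

Two edge vectors: DH-101→DH-102 = (333, -54, -222.3), DH-101→DH-103 = (425, -1015, -64.4).
Normal n = (DH-101→DH-102) × (DH-101→DH-103) = (-222156.9, -73032.3, -315045).
So ∂z/∂easting = −n_x/n_z = −0.70516 and ∂z/∂northing = −n_y/n_z = −0.23182.
Gradient magnitude |∇z| = √(a² + b²) = √(0.49725 + 0.05374) = 0.74229.
True dip = arctan(0.74229) = 36.59°, dipping toward ENE (azimuth ≈ 072°).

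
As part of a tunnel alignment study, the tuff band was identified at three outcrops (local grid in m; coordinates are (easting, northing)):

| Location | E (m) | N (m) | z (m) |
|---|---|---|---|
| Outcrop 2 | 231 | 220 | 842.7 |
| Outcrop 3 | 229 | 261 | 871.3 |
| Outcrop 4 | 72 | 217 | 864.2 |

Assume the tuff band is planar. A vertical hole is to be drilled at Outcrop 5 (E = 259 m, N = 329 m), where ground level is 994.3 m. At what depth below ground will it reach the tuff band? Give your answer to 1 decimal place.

Let the plane be z = a·E + b·N + c.
Outcrop 3−Outcrop 2: −2a + 41b = 28.6;  Outcrop 4−Outcrop 2: −159a − 3b = 21.5.
Solving gives a = −0.14825, b = 0.69033.
Then c = 842.7 − a·231 − b·220 = 725.07.
At (259, 329): z_contact = −38.40 + 227.12 + 725.07 = 913.80 m.
Depth below ground = 994.3 − 913.80 = 80.5 m.

80.5 m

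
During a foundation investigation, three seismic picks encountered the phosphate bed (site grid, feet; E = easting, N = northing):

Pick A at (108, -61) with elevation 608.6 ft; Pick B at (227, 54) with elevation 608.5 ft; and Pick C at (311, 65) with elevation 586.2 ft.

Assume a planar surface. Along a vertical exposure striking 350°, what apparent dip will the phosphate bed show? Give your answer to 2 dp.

Let the plane be z = a·E + b·N + c.
Pick B−Pick A: 119a + 115b = −0.1;  Pick C−Pick A: 203a + 126b = −22.4.
Solving gives a = −0.30696, b = 0.31676.
Unit vector along 350° is (sin 350°, cos 350°) = (-0.1736, 0.9848).
Slope in that direction = a·(-0.1736) + b·(0.9848) = 0.36525.
Apparent dip = arctan|0.36525| = 20.06° (true dip is 23.8°, so apparent ≤ true as expected).

20.06°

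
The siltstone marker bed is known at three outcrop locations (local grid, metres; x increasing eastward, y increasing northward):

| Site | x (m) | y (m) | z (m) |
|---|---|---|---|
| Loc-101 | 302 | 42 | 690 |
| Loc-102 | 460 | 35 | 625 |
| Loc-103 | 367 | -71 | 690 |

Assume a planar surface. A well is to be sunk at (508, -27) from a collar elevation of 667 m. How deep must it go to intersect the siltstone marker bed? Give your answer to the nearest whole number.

47 m

Two edge vectors: Loc-101→Loc-102 = (158, -7, -65), Loc-101→Loc-103 = (65, -113, 0).
Normal n = (Loc-101→Loc-102) × (Loc-101→Loc-103) = (-7345, -4225, -17399).
So ∂z/∂x = −n_x/n_z = −0.42215 and ∂z/∂y = −n_y/n_z = −0.24283.
Intercept c from Loc-101: 690 + 127.49 + 10.20 = 827.69.
At (508, -27): z_contact = −214.5 + 6.6 + 827.69 = 619.8 m.
Depth below ground = 667 − 619.8 = 47 m.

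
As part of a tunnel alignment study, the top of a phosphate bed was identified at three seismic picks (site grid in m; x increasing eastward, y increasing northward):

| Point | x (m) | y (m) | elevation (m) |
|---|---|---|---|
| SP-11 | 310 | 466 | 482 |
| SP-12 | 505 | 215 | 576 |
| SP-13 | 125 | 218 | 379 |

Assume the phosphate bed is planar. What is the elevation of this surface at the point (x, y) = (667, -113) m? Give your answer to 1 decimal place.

650.7 m

Two edge vectors: SP-11→SP-12 = (195, -251, 94), SP-11→SP-13 = (-185, -248, -103).
Normal n = (SP-11→SP-12) × (SP-11→SP-13) = (49165, 2695, -94795).
So ∂z/∂x = −n_x/n_z = 0.51865 and ∂z/∂y = −n_y/n_z = 0.02843.
Intercept c from SP-11: 482 − 160.78 − 13.25 = 307.97.
At (667, -113): z = 345.9 − 3.2 + 307.97 = 650.7 m.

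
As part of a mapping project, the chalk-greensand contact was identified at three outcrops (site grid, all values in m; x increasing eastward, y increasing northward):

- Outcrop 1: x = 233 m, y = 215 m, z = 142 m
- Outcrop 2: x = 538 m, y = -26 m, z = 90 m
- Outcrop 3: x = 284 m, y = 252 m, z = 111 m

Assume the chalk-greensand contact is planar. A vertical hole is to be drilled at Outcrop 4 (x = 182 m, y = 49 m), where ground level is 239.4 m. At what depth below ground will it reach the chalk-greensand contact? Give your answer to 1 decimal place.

Two edge vectors: Outcrop 1→Outcrop 2 = (305, -241, -52), Outcrop 1→Outcrop 3 = (51, 37, -31).
Normal n = (Outcrop 1→Outcrop 2) × (Outcrop 1→Outcrop 3) = (9395, 6803, 23576).
So ∂z/∂x = −n_x/n_z = −0.39850 and ∂z/∂y = −n_y/n_z = −0.28856.
Intercept c from Outcrop 1: 142 + 92.85 + 62.04 = 296.89.
At (182, 49): z_contact = −72.53 − 14.14 + 296.89 = 210.22 m.
Depth below ground = 239.4 − 210.22 = 29.2 m.

29.2 m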